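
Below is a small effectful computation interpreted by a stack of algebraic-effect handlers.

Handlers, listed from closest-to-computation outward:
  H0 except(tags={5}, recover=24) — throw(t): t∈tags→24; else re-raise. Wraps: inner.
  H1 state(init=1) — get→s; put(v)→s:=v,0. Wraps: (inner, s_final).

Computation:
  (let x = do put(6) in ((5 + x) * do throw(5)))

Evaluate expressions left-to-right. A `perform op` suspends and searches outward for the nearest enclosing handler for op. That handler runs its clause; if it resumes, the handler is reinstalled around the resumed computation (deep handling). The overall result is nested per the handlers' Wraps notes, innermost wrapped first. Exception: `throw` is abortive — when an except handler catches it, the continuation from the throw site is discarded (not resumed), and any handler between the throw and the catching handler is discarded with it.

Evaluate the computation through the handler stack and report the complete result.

Answer: (24, 6)

Evaluation trace:
put(6) @ H1 ⇒ s:=6
throw(5) @ H0 caught ⇒ 24
H1 returns (24, 6)
= (24, 6)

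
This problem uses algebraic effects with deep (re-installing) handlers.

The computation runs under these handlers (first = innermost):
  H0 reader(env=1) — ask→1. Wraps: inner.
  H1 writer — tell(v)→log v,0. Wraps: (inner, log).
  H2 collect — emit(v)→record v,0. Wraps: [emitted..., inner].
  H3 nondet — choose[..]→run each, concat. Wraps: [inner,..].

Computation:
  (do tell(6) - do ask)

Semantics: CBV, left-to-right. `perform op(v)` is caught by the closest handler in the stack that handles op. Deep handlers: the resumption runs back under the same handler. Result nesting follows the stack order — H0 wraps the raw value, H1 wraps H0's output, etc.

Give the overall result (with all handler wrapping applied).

Answer: [[(-1, (6))]]

Working:
tell(6) @ H1 ⇒ log+=6
ask @ H0 ⇒ 1
H0 returns -1
H1 returns (-1, (6))
H2 returns [(-1, (6))]
H3 returns [[(-1, (6))]]
= [[(-1, (6))]]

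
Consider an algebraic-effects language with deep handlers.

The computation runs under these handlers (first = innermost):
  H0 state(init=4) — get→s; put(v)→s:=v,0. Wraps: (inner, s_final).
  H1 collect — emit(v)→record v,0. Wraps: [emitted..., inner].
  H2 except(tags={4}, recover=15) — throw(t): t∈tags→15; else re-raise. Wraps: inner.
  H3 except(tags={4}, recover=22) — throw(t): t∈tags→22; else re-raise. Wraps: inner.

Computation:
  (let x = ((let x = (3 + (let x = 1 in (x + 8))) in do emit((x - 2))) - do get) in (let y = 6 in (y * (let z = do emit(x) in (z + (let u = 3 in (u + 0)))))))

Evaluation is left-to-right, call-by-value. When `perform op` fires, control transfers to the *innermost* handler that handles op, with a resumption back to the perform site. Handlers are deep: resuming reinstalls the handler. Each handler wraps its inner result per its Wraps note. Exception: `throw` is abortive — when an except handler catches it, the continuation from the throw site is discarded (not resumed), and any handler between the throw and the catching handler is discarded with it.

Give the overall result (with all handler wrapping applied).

Answer: [10, -4, (18, 4)]

Working:
emit(10) @ H1 ⇒ out+=10
get @ H0 ⇒ 4
emit(-4) @ H1 ⇒ out+=-4
H0 returns (18, 4)
H1 returns [10, -4, (18, 4)]
H2 returns [10, -4, (18, 4)]
H3 returns [10, -4, (18, 4)]
= [10, -4, (18, 4)]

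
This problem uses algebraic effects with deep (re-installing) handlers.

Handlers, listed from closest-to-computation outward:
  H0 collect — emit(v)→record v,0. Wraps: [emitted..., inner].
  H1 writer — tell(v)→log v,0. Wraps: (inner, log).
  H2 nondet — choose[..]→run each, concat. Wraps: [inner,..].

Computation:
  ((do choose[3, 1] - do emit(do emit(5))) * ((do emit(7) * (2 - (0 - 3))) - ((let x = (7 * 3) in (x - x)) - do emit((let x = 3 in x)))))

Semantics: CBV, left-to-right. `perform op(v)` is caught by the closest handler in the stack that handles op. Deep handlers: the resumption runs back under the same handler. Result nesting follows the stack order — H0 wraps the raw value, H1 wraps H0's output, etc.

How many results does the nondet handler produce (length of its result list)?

Working:
choose[3, 1] @ H2
  branch[0] choose=3:
    emit(5) @ H0 ⇒ out+=5
    emit(0) @ H0 ⇒ out+=0
    emit(7) @ H0 ⇒ out+=7
    emit(3) @ H0 ⇒ out+=3
    H0 returns [5, 0, 7, 3, 0]
    H1 returns ([5, 0, 7, 3, 0], ())
    H2 returns [([5, 0, 7, 3, 0], ())]
  branch[1] choose=1:
    emit(5) @ H0 ⇒ out+=5
    emit(0) @ H0 ⇒ out+=0
    emit(7) @ H0 ⇒ out+=7
    emit(3) @ H0 ⇒ out+=3
    H0 returns [5, 0, 7, 3, 0]
    H1 returns ([5, 0, 7, 3, 0], ())
    H2 returns [([5, 0, 7, 3, 0], ())]
= [([5, 0, 7, 3, 0], ()), ([5, 0, 7, 3, 0], ())]

Answer: 2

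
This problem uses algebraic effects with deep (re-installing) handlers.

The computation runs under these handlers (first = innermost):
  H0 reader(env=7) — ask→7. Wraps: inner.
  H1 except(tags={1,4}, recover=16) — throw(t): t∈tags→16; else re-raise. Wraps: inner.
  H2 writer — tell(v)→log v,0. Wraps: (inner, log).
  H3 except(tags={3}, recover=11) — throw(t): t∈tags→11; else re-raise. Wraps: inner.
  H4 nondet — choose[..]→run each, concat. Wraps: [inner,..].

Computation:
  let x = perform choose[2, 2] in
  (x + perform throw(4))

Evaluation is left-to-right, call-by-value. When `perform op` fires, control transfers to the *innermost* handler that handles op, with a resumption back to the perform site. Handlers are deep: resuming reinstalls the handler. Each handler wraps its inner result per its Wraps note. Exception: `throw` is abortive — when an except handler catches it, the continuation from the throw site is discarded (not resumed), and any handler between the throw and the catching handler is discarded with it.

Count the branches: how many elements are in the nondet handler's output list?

Answer: 2

Step-by-step:
choose[2, 2] @ H4
  branch[0] choose=2:
    throw(4) @ H1 caught ⇒ 16
    H2 returns (16, ())
    H3 returns (16, ())
    H4 returns [(16, ())]
  branch[1] choose=2:
    throw(4) @ H1 caught ⇒ 16
    H2 returns (16, ())
    H3 returns (16, ())
    H4 returns [(16, ())]
= [(16, ()), (16, ())]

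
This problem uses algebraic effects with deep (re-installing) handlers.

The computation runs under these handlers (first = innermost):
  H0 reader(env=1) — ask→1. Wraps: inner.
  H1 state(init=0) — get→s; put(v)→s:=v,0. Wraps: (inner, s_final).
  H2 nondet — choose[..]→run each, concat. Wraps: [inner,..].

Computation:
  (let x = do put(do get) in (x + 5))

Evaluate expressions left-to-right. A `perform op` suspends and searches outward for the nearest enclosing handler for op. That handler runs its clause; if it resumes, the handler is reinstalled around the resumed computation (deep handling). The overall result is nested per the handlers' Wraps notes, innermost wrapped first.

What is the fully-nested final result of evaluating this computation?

Step-by-step:
get @ H1 ⇒ 0
put(0) @ H1 ⇒ s:=0
H0 returns 5
H1 returns (5, 0)
H2 returns [(5, 0)]
= [(5, 0)]

Answer: [(5, 0)]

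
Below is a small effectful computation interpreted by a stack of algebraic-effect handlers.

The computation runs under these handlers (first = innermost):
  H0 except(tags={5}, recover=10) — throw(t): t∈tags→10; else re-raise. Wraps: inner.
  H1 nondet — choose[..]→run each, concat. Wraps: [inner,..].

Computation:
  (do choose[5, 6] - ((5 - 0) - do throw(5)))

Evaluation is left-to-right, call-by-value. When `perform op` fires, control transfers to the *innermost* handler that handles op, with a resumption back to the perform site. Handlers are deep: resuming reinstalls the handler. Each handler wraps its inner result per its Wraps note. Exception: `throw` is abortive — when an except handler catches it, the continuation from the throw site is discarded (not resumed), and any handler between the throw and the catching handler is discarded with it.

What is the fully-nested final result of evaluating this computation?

Answer: [10, 10]

Evaluation trace:
choose[5, 6] @ H1
  branch[0] choose=5:
    throw(5) @ H0 caught ⇒ 10
    H1 returns [10]
  branch[1] choose=6:
    throw(5) @ H0 caught ⇒ 10
    H1 returns [10]
= [10, 10]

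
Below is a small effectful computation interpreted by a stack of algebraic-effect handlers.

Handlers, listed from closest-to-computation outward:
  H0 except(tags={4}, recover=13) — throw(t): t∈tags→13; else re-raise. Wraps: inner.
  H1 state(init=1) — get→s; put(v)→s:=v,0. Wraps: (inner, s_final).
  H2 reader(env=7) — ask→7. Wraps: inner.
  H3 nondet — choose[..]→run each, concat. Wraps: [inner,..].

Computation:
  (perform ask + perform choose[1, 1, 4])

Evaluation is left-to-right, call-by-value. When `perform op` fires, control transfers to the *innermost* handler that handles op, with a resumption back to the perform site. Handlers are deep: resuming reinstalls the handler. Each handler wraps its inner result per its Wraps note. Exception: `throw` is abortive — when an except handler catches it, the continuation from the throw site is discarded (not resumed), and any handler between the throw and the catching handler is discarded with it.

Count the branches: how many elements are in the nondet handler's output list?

Step-by-step:
ask @ H2 ⇒ 7
choose[1, 1, 4] @ H3
  branch[0] choose=1:
    H0 returns 8
    H1 returns (8, 1)
    H2 returns (8, 1)
    H3 returns [(8, 1)]
  branch[1] choose=1:
    H0 returns 8
    H1 returns (8, 1)
    H2 returns (8, 1)
    H3 returns [(8, 1)]
  branch[2] choose=4:
    H0 returns 11
    H1 returns (11, 1)
    H2 returns (11, 1)
    H3 returns [(11, 1)]
= [(8, 1), (8, 1), (11, 1)]

Answer: 3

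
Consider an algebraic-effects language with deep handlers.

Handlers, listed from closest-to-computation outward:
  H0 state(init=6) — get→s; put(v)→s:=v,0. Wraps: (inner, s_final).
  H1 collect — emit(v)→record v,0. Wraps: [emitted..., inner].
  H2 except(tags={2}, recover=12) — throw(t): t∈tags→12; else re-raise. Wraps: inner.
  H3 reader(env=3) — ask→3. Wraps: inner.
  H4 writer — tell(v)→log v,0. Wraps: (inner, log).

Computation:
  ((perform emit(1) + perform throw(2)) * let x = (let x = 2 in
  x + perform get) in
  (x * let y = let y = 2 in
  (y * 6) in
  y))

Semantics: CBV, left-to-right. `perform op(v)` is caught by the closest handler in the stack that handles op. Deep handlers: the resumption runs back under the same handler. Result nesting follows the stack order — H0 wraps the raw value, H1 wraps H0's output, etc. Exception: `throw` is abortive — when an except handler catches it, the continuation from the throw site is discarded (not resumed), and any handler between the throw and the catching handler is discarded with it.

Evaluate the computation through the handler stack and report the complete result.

Answer: (12, ())

Step-by-step:
emit(1) @ H1 ⇒ out+=1
throw(2) @ H2 caught ⇒ 12
H3 returns 12
H4 returns (12, ())
= (12, ())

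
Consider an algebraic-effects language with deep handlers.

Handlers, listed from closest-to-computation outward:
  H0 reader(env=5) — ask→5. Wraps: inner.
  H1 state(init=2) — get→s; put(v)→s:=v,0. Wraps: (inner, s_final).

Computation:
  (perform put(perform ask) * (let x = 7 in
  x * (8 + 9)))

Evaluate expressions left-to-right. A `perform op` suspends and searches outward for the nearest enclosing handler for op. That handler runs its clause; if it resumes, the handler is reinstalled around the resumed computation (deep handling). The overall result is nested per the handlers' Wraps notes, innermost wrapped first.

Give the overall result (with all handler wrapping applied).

Step-by-step:
ask @ H0 ⇒ 5
put(5) @ H1 ⇒ s:=5
H0 returns 0
H1 returns (0, 5)
= (0, 5)

Answer: (0, 5)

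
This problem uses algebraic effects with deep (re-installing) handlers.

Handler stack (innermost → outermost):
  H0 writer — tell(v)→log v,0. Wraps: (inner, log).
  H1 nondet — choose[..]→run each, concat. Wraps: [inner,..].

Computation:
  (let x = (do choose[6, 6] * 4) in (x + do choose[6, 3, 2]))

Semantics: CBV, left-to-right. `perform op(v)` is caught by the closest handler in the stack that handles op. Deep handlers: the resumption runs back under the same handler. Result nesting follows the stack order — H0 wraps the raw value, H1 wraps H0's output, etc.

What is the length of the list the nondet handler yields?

Step-by-step:
choose[6, 6] @ H1
  branch[0] choose=6:
    choose[6, 3, 2] @ H1
      branch[0] choose=6:
        H0 returns (30, ())
        H1 returns [(30, ())]
      branch[1] choose=3:
        H0 returns (27, ())
        H1 returns [(27, ())]
      branch[2] choose=2:
        H0 returns (26, ())
        H1 returns [(26, ())]
  branch[1] choose=6:
    choose[6, 3, 2] @ H1
      branch[0] choose=6:
        H0 returns (30, ())
        H1 returns [(30, ())]
      branch[1] choose=3:
        H0 returns (27, ())
        H1 returns [(27, ())]
      branch[2] choose=2:
        H0 returns (26, ())
        H1 returns [(26, ())]
= [(30, ()), (27, ()), (26, ()), (30, ()), (27, ()), (26, ())]

Answer: 6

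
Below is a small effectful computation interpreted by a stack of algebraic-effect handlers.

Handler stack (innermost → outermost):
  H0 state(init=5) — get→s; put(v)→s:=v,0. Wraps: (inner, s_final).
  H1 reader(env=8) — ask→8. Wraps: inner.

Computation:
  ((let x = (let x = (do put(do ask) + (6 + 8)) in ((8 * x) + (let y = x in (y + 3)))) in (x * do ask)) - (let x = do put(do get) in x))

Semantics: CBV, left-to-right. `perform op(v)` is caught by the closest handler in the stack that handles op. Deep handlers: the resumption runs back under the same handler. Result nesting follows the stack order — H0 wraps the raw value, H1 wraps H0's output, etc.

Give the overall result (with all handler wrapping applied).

Working:
ask @ H1 ⇒ 8
put(8) @ H0 ⇒ s:=8
ask @ H1 ⇒ 8
get @ H0 ⇒ 8
put(8) @ H0 ⇒ s:=8
H0 returns (1032, 8)
H1 returns (1032, 8)
= (1032, 8)

Answer: (1032, 8)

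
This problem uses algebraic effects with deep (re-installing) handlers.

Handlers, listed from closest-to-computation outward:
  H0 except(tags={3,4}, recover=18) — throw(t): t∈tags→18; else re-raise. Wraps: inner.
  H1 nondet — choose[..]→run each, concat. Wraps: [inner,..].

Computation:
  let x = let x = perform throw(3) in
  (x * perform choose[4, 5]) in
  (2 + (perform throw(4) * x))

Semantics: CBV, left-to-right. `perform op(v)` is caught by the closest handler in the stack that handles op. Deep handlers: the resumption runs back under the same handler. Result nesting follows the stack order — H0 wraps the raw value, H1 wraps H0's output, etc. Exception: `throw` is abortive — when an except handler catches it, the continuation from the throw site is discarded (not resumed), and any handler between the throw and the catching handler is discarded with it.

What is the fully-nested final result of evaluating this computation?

Answer: [18]

Step-by-step:
throw(3) @ H0 caught ⇒ 18
H1 returns [18]
= [18]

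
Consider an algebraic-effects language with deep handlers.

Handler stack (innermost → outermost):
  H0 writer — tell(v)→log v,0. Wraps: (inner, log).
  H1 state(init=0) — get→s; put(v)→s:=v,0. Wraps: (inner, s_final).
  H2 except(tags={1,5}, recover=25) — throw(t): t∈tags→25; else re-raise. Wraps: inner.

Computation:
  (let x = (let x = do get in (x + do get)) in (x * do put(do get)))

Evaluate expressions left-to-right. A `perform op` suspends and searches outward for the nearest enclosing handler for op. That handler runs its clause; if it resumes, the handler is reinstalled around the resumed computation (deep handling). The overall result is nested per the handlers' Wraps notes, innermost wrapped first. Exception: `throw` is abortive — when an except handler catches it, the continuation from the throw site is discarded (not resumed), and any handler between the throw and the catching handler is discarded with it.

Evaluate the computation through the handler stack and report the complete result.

Answer: ((0, ()), 0)

Step-by-step:
get @ H1 ⇒ 0
get @ H1 ⇒ 0
get @ H1 ⇒ 0
put(0) @ H1 ⇒ s:=0
H0 returns (0, ())
H1 returns ((0, ()), 0)
H2 returns ((0, ()), 0)
= ((0, ()), 0)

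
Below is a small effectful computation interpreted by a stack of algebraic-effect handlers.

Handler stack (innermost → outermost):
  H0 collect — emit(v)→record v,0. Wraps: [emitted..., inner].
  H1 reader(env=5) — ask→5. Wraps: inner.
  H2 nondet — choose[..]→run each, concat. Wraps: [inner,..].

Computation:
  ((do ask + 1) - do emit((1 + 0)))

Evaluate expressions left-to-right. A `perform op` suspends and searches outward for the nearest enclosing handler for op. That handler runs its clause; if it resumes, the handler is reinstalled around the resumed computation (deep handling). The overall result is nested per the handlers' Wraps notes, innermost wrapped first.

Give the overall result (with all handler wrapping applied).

Working:
ask @ H1 ⇒ 5
emit(1) @ H0 ⇒ out+=1
H0 returns [1, 6]
H1 returns [1, 6]
H2 returns [[1, 6]]
= [[1, 6]]

Answer: [[1, 6]]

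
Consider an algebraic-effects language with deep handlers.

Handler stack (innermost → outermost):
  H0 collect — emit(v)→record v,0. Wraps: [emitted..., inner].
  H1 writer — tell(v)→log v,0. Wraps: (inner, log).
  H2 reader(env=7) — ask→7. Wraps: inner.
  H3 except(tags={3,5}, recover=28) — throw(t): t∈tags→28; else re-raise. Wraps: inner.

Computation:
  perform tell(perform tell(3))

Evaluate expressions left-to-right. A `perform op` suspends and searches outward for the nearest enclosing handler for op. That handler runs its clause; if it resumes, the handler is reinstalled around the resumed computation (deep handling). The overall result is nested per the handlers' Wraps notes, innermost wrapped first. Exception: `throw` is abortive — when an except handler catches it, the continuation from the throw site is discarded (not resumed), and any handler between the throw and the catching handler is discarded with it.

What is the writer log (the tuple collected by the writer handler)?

Evaluation trace:
tell(3) @ H1 ⇒ log+=3
tell(0) @ H1 ⇒ log+=0
H0 returns [0]
H1 returns ([0], (3, 0))
H2 returns ([0], (3, 0))
H3 returns ([0], (3, 0))
= ([0], (3, 0))

Answer: (3, 0)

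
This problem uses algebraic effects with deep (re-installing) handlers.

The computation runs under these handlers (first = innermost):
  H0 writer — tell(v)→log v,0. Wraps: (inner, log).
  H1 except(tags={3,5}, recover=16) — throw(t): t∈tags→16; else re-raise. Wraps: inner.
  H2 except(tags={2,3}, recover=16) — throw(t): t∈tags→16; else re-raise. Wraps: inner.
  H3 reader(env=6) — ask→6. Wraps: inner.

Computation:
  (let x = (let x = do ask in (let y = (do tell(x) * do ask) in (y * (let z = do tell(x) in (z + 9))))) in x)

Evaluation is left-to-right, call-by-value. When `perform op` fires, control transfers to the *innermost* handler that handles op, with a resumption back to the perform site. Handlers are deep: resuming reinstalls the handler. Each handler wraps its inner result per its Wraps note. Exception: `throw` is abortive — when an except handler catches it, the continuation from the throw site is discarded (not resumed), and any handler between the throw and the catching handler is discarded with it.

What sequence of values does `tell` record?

Answer: (6, 6)

Working:
ask @ H3 ⇒ 6
tell(6) @ H0 ⇒ log+=6
ask @ H3 ⇒ 6
tell(6) @ H0 ⇒ log+=6
H0 returns (0, (6, 6))
H1 returns (0, (6, 6))
H2 returns (0, (6, 6))
H3 returns (0, (6, 6))
= (0, (6, 6))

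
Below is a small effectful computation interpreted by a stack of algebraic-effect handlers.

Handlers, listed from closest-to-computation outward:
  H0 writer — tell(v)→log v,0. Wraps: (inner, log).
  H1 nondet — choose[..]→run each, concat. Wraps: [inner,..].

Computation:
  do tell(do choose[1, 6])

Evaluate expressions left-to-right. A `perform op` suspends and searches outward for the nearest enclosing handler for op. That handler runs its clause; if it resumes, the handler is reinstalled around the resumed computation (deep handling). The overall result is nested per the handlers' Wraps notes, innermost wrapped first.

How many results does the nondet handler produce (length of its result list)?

Answer: 2

Working:
choose[1, 6] @ H1
  branch[0] choose=1:
    tell(1) @ H0 ⇒ log+=1
    H0 returns (0, (1))
    H1 returns [(0, (1))]
  branch[1] choose=6:
    tell(6) @ H0 ⇒ log+=6
    H0 returns (0, (6))
    H1 returns [(0, (6))]
= [(0, (1)), (0, (6))]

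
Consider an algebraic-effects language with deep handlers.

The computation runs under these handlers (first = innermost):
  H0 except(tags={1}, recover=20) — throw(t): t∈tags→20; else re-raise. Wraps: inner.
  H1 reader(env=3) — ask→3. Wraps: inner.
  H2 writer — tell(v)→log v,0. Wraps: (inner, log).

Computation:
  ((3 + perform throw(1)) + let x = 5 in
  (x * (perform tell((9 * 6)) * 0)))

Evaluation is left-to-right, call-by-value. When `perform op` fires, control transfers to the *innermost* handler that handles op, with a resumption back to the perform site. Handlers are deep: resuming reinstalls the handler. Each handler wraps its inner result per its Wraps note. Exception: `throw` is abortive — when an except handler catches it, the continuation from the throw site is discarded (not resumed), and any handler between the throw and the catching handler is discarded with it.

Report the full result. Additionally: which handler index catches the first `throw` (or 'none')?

Evaluation trace:
throw(1) @ H0 caught ⇒ 20
H1 returns 20
H2 returns (20, ())
= (20, ())

Answer: (20, ()) ; first throw caught by: H0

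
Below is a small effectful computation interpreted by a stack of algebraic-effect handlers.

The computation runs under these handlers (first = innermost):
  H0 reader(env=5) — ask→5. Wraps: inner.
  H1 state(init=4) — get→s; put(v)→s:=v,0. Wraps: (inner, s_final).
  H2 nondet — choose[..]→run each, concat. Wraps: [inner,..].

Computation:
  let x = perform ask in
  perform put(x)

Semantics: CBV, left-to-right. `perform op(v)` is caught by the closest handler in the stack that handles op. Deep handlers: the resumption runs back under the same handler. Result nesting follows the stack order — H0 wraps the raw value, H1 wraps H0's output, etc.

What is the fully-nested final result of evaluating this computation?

Working:
ask @ H0 ⇒ 5
put(5) @ H1 ⇒ s:=5
H0 returns 0
H1 returns (0, 5)
H2 returns [(0, 5)]
= [(0, 5)]

Answer: [(0, 5)]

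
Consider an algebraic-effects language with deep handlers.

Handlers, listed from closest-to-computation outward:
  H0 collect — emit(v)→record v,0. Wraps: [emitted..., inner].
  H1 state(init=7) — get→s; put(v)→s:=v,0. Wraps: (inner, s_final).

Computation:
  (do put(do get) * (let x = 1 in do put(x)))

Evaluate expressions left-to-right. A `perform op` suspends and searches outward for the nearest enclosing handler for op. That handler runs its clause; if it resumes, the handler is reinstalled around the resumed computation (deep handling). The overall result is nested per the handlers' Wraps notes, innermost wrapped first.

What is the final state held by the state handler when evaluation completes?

Answer: 1

Step-by-step:
get @ H1 ⇒ 7
put(7) @ H1 ⇒ s:=7
put(1) @ H1 ⇒ s:=1
H0 returns [0]
H1 returns ([0], 1)
= ([0], 1)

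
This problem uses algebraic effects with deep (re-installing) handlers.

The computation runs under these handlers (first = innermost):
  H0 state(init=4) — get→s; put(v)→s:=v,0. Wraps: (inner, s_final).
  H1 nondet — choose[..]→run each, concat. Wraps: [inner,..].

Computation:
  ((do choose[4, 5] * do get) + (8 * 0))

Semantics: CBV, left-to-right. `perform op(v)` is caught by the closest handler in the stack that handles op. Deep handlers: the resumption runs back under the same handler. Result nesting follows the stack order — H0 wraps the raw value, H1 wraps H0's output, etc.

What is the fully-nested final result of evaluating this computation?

Answer: [(16, 4), (20, 4)]

Evaluation trace:
choose[4, 5] @ H1
  branch[0] choose=4:
    get @ H0 ⇒ 4
    H0 returns (16, 4)
    H1 returns [(16, 4)]
  branch[1] choose=5:
    get @ H0 ⇒ 4
    H0 returns (20, 4)
    H1 returns [(20, 4)]
= [(16, 4), (20, 4)]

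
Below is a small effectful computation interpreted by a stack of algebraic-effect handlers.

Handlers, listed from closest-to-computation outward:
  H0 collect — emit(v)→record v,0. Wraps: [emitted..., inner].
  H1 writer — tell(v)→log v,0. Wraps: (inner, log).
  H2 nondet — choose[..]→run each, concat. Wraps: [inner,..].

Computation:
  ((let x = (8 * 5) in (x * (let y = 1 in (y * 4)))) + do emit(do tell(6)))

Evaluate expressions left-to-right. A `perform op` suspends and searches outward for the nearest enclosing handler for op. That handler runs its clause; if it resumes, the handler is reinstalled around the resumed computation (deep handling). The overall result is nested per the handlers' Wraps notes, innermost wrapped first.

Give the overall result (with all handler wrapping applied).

Answer: [([0, 160], (6))]

Evaluation trace:
tell(6) @ H1 ⇒ log+=6
emit(0) @ H0 ⇒ out+=0
H0 returns [0, 160]
H1 returns ([0, 160], (6))
H2 returns [([0, 160], (6))]
= [([0, 160], (6))]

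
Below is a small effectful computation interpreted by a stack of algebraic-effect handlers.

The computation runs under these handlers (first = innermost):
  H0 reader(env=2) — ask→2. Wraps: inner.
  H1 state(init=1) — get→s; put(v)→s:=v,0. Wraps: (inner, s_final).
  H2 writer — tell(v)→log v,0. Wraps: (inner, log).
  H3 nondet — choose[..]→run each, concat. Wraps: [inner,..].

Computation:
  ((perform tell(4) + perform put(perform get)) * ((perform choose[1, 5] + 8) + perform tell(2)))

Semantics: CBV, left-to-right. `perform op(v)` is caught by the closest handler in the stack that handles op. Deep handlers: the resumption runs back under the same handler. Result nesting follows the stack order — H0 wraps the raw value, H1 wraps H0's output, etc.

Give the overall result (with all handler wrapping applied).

Answer: [((0, 1), (4, 2)), ((0, 1), (4, 2))]

Step-by-step:
tell(4) @ H2 ⇒ log+=4
get @ H1 ⇒ 1
put(1) @ H1 ⇒ s:=1
choose[1, 5] @ H3
  branch[0] choose=1:
    tell(2) @ H2 ⇒ log+=2
    H0 returns 0
    H1 returns (0, 1)
    H2 returns ((0, 1), (4, 2))
    H3 returns [((0, 1), (4, 2))]
  branch[1] choose=5:
    tell(2) @ H2 ⇒ log+=2
    H0 returns 0
    H1 returns (0, 1)
    H2 returns ((0, 1), (4, 2))
    H3 returns [((0, 1), (4, 2))]
= [((0, 1), (4, 2)), ((0, 1), (4, 2))]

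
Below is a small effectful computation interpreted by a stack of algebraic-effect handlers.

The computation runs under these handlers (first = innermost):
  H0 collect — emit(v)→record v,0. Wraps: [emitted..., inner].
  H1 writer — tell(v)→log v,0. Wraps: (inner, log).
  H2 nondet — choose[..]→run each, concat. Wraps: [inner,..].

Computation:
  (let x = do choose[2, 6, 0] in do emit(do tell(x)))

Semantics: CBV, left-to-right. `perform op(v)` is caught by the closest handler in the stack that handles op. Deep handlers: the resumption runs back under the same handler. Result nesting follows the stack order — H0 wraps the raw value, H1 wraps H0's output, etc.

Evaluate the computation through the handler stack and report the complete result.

Working:
choose[2, 6, 0] @ H2
  branch[0] choose=2:
    tell(2) @ H1 ⇒ log+=2
    emit(0) @ H0 ⇒ out+=0
    H0 returns [0, 0]
    H1 returns ([0, 0], (2))
    H2 returns [([0, 0], (2))]
  branch[1] choose=6:
    tell(6) @ H1 ⇒ log+=6
    emit(0) @ H0 ⇒ out+=0
    H0 returns [0, 0]
    H1 returns ([0, 0], (6))
    H2 returns [([0, 0], (6))]
  branch[2] choose=0:
    tell(0) @ H1 ⇒ log+=0
    emit(0) @ H0 ⇒ out+=0
    H0 returns [0, 0]
    H1 returns ([0, 0], (0))
    H2 returns [([0, 0], (0))]
= [([0, 0], (2)), ([0, 0], (6)), ([0, 0], (0))]

Answer: [([0, 0], (2)), ([0, 0], (6)), ([0, 0], (0))]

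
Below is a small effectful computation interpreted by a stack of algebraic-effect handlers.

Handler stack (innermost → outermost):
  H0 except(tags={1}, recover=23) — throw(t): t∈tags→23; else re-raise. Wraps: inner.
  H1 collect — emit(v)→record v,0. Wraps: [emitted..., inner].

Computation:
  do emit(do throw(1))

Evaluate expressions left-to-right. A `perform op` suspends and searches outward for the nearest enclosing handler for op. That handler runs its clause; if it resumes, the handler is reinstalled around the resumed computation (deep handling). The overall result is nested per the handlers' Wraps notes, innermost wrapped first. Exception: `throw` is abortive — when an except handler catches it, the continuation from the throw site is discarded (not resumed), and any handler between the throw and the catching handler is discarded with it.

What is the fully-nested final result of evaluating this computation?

Answer: [23]

Step-by-step:
throw(1) @ H0 caught ⇒ 23
H1 returns [23]
= [23]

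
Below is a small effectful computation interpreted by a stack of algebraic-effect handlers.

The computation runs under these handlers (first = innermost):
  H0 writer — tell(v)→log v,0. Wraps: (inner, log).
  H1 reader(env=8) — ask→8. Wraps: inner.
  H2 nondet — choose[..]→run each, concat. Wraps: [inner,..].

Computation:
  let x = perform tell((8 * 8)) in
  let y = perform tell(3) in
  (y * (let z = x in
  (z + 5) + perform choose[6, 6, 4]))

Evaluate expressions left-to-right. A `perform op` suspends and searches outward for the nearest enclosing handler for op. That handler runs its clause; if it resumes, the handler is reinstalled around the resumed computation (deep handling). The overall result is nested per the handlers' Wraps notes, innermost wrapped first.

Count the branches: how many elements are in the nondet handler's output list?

Answer: 3

Working:
tell(64) @ H0 ⇒ log+=64
tell(3) @ H0 ⇒ log+=3
choose[6, 6, 4] @ H2
  branch[0] choose=6:
    H0 returns (0, (64, 3))
    H1 returns (0, (64, 3))
    H2 returns [(0, (64, 3))]
  branch[1] choose=6:
    H0 returns (0, (64, 3))
    H1 returns (0, (64, 3))
    H2 returns [(0, (64, 3))]
  branch[2] choose=4:
    H0 returns (0, (64, 3))
    H1 returns (0, (64, 3))
    H2 returns [(0, (64, 3))]
= [(0, (64, 3)), (0, (64, 3)), (0, (64, 3))]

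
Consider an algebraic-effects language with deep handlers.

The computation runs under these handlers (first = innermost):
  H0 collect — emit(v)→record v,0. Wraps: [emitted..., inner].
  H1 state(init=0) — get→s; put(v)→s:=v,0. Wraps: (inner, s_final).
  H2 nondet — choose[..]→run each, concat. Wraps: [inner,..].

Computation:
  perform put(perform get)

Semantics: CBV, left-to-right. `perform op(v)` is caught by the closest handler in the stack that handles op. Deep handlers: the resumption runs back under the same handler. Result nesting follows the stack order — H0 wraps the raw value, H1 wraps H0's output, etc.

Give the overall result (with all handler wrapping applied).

Answer: [([0], 0)]

Working:
get @ H1 ⇒ 0
put(0) @ H1 ⇒ s:=0
H0 returns [0]
H1 returns ([0], 0)
H2 returns [([0], 0)]
= [([0], 0)]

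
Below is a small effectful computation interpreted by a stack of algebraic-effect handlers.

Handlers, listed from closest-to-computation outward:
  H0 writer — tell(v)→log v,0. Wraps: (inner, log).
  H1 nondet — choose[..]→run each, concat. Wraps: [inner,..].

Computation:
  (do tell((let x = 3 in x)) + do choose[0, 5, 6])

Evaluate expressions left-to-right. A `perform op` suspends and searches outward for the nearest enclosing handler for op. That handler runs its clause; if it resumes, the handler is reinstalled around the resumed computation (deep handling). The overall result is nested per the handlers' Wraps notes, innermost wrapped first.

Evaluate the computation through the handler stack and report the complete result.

Answer: [(0, (3)), (5, (3)), (6, (3))]

Working:
tell(3) @ H0 ⇒ log+=3
choose[0, 5, 6] @ H1
  branch[0] choose=0:
    H0 returns (0, (3))
    H1 returns [(0, (3))]
  branch[1] choose=5:
    H0 returns (5, (3))
    H1 returns [(5, (3))]
  branch[2] choose=6:
    H0 returns (6, (3))
    H1 returns [(6, (3))]
= [(0, (3)), (5, (3)), (6, (3))]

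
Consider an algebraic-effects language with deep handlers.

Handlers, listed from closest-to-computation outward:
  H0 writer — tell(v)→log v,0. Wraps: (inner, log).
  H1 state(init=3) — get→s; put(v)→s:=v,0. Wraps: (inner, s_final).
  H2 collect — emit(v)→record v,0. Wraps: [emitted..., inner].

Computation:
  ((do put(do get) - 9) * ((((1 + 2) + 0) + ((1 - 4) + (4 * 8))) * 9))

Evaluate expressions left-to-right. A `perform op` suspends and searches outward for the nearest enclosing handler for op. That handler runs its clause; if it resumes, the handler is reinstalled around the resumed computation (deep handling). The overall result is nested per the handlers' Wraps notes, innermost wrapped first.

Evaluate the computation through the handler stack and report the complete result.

Answer: [((-2592, ()), 3)]

Evaluation trace:
get @ H1 ⇒ 3
put(3) @ H1 ⇒ s:=3
H0 returns (-2592, ())
H1 returns ((-2592, ()), 3)
H2 returns [((-2592, ()), 3)]
= [((-2592, ()), 3)]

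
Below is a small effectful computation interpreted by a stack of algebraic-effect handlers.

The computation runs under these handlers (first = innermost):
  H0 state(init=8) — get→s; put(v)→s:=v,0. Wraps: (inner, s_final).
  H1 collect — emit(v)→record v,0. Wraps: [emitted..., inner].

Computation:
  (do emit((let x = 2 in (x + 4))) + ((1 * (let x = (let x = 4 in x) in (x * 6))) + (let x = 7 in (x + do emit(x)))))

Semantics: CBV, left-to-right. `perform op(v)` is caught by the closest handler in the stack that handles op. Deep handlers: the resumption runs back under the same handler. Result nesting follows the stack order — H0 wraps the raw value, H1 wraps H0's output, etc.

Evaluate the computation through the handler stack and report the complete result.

Answer: [6, 7, (31, 8)]

Evaluation trace:
emit(6) @ H1 ⇒ out+=6
emit(7) @ H1 ⇒ out+=7
H0 returns (31, 8)
H1 returns [6, 7, (31, 8)]
= [6, 7, (31, 8)]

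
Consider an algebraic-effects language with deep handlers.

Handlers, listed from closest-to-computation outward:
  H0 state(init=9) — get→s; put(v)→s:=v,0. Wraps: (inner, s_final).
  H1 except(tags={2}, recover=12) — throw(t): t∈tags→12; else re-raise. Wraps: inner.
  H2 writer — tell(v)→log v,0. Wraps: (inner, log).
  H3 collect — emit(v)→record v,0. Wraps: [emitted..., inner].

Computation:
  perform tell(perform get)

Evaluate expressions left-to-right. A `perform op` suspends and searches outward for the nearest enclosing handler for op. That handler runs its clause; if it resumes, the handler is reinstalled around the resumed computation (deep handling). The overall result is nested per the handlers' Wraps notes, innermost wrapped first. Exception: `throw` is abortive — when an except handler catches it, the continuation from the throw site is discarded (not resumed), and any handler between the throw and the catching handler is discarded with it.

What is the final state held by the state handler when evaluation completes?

Answer: 9

Step-by-step:
get @ H0 ⇒ 9
tell(9) @ H2 ⇒ log+=9
H0 returns (0, 9)
H1 returns (0, 9)
H2 returns ((0, 9), (9))
H3 returns [((0, 9), (9))]
= [((0, 9), (9))]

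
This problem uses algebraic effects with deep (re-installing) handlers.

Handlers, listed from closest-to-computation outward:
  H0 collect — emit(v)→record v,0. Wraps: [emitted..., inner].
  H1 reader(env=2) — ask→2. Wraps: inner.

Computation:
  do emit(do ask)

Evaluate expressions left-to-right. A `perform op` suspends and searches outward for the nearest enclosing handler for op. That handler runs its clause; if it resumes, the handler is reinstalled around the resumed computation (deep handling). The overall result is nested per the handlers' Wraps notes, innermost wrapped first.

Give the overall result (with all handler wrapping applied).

Evaluation trace:
ask @ H1 ⇒ 2
emit(2) @ H0 ⇒ out+=2
H0 returns [2, 0]
H1 returns [2, 0]
= [2, 0]

Answer: [2, 0]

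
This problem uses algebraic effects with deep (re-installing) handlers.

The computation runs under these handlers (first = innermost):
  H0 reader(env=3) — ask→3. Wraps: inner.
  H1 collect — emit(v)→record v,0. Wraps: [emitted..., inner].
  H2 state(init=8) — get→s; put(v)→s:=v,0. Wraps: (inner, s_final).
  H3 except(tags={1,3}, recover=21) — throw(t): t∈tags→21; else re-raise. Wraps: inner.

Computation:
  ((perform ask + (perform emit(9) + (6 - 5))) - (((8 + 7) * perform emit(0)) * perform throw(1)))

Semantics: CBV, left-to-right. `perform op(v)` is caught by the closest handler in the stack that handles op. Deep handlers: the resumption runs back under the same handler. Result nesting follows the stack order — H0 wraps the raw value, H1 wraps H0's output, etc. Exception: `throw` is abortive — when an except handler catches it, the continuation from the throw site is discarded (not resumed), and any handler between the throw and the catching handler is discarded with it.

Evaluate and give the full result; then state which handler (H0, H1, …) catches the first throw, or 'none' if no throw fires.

Answer: 21 ; first throw caught by: H3

Step-by-step:
ask @ H0 ⇒ 3
emit(9) @ H1 ⇒ out+=9
emit(0) @ H1 ⇒ out+=0
throw(1) @ H3 caught ⇒ 21
= 21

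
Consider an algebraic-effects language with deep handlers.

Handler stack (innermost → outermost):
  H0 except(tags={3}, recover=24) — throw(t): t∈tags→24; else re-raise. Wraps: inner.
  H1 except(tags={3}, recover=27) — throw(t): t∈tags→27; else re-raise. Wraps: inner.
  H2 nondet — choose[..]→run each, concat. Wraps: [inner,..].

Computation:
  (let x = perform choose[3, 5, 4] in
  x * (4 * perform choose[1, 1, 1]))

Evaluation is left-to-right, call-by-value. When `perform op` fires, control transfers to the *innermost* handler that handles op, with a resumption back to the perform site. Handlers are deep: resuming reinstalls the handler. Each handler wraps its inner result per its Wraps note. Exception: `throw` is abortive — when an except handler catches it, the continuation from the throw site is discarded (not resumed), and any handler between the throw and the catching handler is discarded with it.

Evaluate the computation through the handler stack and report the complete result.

Answer: [12, 12, 12, 20, 20, 20, 16, 16, 16]

Step-by-step:
choose[3, 5, 4] @ H2
  branch[0] choose=3:
    choose[1, 1, 1] @ H2
      branch[0] choose=1:
        H0 returns 12
        H1 returns 12
        H2 returns [12]
      branch[1] choose=1:
        H0 returns 12
        H1 returns 12
        H2 returns [12]
      branch[2] choose=1:
        H0 returns 12
        H1 returns 12
        H2 returns [12]
  branch[1] choose=5:
    choose[1, 1, 1] @ H2
      branch[0] choose=1:
        H0 returns 20
        H1 returns 20
        H2 returns [20]
      branch[1] choose=1:
        H0 returns 20
        H1 returns 20
        H2 returns [20]
      branch[2] choose=1:
        H0 returns 20
        H1 returns 20
        H2 returns [20]
  branch[2] choose=4:
    choose[1, 1, 1] @ H2
      branch[0] choose=1:
        H0 returns 16
        H1 returns 16
        H2 returns [16]
      branch[1] choose=1:
        H0 returns 16
        H1 returns 16
        H2 returns [16]
      branch[2] choose=1:
        H0 returns 16
        H1 returns 16
        H2 returns [16]
= [12, 12, 12, 20, 20, 20, 16, 16, 16]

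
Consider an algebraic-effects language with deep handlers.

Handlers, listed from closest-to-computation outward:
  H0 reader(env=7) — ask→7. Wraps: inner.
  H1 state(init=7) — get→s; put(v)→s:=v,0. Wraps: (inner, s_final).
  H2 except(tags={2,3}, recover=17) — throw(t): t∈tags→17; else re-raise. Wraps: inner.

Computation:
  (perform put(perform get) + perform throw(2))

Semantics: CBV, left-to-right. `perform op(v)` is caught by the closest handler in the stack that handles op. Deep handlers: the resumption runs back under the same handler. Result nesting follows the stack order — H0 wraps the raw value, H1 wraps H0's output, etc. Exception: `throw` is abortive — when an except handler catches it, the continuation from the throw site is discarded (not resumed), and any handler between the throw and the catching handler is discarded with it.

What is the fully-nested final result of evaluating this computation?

Step-by-step:
get @ H1 ⇒ 7
put(7) @ H1 ⇒ s:=7
throw(2) @ H2 caught ⇒ 17
= 17

Answer: 17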